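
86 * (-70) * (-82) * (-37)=-18264680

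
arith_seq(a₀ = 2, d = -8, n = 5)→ a_0 = 2 + 0*-8 = 2
a_1 = 2 + 1*-8 = -6
a_2 = 2 + 2*-8 = -14
...
= [2, -6, -14, -22, -30]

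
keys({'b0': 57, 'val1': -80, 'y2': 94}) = ['b0', 'val1', 'y2']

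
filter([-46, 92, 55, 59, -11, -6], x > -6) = [92, 55, 59]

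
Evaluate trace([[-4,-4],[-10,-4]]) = -8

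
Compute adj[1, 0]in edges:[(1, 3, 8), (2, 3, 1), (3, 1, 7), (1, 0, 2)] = 2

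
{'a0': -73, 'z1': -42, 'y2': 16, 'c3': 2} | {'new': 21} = {'a0': -73, 'z1': -42, 'y2': 16, 'c3': 2, 'new': 21}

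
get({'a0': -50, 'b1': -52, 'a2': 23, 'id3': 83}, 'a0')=-50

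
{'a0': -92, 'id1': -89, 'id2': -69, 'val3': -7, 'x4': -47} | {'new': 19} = {'a0': -92, 'id1': -89, 'id2': -69, 'val3': -7, 'x4': -47, 'new': 19}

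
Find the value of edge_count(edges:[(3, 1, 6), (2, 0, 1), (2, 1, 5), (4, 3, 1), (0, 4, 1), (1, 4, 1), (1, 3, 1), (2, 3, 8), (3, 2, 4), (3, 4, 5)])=10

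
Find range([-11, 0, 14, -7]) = 25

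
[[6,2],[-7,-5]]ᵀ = [[6, -7], [2, -5]]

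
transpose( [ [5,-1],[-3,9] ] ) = [[5, -3], [-1, 9]]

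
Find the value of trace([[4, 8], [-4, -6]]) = diagonal: 4 + (-6)
= -2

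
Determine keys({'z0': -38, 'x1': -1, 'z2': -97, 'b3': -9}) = ['z0', 'x1', 'z2', 'b3']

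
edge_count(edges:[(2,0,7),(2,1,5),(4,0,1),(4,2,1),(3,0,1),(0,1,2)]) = 6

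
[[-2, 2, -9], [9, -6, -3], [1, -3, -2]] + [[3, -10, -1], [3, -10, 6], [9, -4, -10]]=[[1, -8, -10], [12, -16, 3], [10, -7, -12]]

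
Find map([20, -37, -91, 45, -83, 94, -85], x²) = (20)²=400, (-37)²=1369, (-91)²=8281, (45)²=2025, (-83)²=6889, (94)²=8836, (-85)²=7225
= [400, 1369, 8281, 2025, 6889, 8836, 7225]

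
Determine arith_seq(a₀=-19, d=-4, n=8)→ [-19, -23, -27, -31, -35, -39, -43, -47]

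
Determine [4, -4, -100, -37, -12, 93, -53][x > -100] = keep x where x > -100: 4✓, -4✓, -100✗, -37✓, -12✓, 93✓, -53✓
= [4, -4, -37, -12, 93, -53]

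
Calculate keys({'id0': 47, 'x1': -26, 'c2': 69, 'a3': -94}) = ['id0', 'x1', 'c2', 'a3']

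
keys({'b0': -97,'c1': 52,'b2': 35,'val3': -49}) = ['b0', 'c1', 'b2', 'val3']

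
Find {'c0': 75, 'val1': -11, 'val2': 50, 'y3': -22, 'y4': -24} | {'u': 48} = {'c0': 75, 'val1': -11, 'val2': 50, 'y3': -22, 'y4': -24, 'u': 48}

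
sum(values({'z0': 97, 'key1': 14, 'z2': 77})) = 188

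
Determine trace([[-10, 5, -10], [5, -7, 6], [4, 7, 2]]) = diagonal: (-10) + (-7) + 2
= -15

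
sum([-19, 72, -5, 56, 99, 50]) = 253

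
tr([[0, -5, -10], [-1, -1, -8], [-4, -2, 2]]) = diagonal: 0 + (-1) + 2
= 1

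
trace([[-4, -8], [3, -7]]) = diagonal: (-4) + (-7)
= -11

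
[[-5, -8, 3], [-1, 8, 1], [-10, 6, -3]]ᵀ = [[-5, -1, -10], [-8, 8, 6], [3, 1, -3]]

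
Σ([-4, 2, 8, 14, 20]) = 40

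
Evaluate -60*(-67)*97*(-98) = -38214120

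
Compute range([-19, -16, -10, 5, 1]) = 24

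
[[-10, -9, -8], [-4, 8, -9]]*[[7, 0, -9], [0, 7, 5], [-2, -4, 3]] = [[-54, -31, 21], [-10, 92, 49]]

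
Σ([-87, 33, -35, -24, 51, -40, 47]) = (-87) + 33 + (-35) + (-24) + 51 + (-40) + 47
= -55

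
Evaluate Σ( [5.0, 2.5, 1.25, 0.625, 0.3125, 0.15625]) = 5.0 + 2.5 + 1.25 + 0.625 + 0.3125 + 0.15625
= 9.84375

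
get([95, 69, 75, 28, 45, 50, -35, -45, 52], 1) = 69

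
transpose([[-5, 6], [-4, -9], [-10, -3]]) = [[-5, -4, -10], [6, -9, -3]]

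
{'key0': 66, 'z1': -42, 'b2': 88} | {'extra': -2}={'key0': 66, 'z1': -42, 'b2': 88, 'extra': -2}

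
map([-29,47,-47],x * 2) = -29*2=-58, 47*2=94, -47*2=-94
= [-58, 94, -94]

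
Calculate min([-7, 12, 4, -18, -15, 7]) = -18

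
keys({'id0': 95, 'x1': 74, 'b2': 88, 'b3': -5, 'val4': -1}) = ['id0', 'x1', 'b2', 'b3', 'val4']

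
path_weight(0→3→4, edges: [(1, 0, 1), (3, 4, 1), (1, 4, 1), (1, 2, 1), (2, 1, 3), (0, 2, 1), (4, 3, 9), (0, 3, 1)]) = w(0→3)=1 + w(3→4)=1
= 2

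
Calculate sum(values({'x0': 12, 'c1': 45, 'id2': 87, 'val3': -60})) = 84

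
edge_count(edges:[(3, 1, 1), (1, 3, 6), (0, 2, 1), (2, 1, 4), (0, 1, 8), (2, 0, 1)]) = 6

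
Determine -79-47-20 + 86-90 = -150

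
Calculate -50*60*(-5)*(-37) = -555000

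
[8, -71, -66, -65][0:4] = [8, -71, -66, -65]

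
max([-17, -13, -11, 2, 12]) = 12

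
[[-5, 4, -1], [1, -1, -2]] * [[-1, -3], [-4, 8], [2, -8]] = C[0][0] = (-5)*(-1) + (4)*(-4) + (-1)*(2) = -13
C[0][1] = (-5)*(-3) + (4)*(8) + (-1)*(-8) = 55
C[1][0] = (1)*(-1) + (-1)*(-4) + (-2)*(2) = -1
C[1][1] = (1)*(-3) + (-1)*(8) + (-2)*(-8) = 5
= [[-13, 55], [-1, 5]]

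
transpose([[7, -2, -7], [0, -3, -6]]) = [[7, 0], [-2, -3], [-7, -6]]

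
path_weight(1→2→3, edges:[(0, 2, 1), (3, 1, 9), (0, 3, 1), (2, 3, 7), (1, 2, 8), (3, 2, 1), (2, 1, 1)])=15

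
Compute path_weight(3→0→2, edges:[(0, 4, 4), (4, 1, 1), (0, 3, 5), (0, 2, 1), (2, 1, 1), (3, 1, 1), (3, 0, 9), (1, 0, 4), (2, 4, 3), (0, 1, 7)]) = 10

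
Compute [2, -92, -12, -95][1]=-92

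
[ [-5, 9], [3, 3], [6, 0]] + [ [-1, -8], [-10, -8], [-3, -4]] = [[-6, 1], [-7, -5], [3, -4]]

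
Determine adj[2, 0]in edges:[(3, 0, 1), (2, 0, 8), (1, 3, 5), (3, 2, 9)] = 8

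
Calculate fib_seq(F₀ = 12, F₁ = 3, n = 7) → [12, 3, 15, 18, 33, 51, 84]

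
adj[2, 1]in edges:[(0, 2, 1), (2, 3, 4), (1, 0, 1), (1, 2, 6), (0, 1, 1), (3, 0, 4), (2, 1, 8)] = 8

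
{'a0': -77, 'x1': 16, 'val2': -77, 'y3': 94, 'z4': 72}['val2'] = -77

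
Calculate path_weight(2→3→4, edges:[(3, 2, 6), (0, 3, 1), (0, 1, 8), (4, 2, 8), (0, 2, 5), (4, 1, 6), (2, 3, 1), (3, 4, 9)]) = w(2→3)=1 + w(3→4)=9
= 10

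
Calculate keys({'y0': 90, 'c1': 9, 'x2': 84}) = ['y0', 'c1', 'x2']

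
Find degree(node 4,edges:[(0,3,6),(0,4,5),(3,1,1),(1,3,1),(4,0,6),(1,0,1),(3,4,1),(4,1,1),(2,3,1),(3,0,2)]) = 4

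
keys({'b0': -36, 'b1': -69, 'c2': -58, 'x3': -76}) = ['b0', 'b1', 'c2', 'x3']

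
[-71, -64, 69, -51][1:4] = [-64, 69, -51]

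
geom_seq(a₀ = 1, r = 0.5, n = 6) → [1.0, 0.5, 0.25, 0.125, 0.0625, 0.03125]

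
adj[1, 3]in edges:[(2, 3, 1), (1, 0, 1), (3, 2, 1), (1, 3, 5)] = 5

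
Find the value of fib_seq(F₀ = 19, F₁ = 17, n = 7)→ [19, 17, 36, 53, 89, 142, 231]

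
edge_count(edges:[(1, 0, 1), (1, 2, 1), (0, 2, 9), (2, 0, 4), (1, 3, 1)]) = 5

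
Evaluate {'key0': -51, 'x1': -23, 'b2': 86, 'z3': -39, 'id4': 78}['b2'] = 86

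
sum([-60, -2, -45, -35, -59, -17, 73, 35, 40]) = -70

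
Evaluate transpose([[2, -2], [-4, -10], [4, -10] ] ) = [[2, -4, 4], [-2, -10, -10]]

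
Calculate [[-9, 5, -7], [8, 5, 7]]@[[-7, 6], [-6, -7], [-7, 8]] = C[0][0] = (-9)*(-7) + (5)*(-6) + (-7)*(-7) = 82
C[0][1] = (-9)*(6) + (5)*(-7) + (-7)*(8) = -145
C[1][0] = (8)*(-7) + (5)*(-6) + (7)*(-7) = -135
C[1][1] = (8)*(6) + (5)*(-7) + (7)*(8) = 69
= [[82, -145], [-135, 69]]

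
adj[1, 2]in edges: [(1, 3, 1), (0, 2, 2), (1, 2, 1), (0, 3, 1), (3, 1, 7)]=1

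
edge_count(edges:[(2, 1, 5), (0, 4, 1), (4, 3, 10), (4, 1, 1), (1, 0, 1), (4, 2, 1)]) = 6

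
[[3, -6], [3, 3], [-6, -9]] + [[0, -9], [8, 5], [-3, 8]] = [[3, -15], [11, 8], [-9, -1]]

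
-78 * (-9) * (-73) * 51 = -2613546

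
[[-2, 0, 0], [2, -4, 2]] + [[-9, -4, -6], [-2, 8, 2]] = [[-11, -4, -6], [0, 4, 4]]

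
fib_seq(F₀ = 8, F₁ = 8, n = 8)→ F_2 = F_1 + F_0 = 16
F_3 = F_2 + F_1 = 24
F_4 = F_3 + F_2 = 40
...
= [8, 8, 16, 24, 40, 64, 104, 168]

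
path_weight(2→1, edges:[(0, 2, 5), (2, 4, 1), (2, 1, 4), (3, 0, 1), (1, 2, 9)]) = 4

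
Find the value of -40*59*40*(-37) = 3492800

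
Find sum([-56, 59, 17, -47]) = -27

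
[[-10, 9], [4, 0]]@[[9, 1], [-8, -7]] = [[-162, -73], [36, 4]]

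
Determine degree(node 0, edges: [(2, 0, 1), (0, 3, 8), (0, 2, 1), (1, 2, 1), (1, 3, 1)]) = 3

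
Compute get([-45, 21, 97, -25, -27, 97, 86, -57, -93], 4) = -27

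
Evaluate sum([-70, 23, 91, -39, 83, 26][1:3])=slice → [23, 91]
23 + 91
= 114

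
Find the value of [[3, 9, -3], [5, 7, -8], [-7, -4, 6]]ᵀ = [[3, 5, -7], [9, 7, -4], [-3, -8, 6]]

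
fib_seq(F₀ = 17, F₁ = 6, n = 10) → [17, 6, 23, 29, 52, 81, 133, 214, 347, 561]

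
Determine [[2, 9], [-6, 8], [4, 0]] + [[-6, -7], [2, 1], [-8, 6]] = [[-4, 2], [-4, 9], [-4, 6]]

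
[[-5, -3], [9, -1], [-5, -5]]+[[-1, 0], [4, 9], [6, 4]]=[[-6, -3], [13, 8], [1, -1]]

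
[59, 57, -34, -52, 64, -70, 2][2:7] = [-34, -52, 64, -70, 2]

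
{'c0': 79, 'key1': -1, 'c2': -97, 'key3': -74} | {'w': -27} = {'c0': 79, 'key1': -1, 'c2': -97, 'key3': -74, 'w': -27}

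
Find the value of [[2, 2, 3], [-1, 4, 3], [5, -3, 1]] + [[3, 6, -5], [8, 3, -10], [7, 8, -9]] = [[5, 8, -2], [7, 7, -7], [12, 5, -8]]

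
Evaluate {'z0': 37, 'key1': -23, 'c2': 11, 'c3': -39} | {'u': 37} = {'z0': 37, 'key1': -23, 'c2': 11, 'c3': -39, 'u': 37}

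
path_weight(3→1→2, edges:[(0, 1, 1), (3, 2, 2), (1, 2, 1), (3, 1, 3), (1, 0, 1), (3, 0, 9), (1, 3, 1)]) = w(3→1)=3 + w(1→2)=1
= 4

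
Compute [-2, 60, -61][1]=60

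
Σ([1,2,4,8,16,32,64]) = 127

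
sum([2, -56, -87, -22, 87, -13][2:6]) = slice → [-87, -22, 87, -13]
(-87) + (-22) + 87 + (-13)
= -35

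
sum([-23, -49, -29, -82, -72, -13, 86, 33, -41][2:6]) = slice → [-29, -82, -72, -13]
(-29) + (-82) + (-72) + (-13)
= -196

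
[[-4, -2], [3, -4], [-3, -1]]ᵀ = [[-4, 3, -3], [-2, -4, -1]]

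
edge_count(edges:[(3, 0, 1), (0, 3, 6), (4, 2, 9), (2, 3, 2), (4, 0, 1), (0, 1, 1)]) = 6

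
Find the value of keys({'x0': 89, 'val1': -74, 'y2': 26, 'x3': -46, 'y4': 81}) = ['x0', 'val1', 'y2', 'x3', 'y4']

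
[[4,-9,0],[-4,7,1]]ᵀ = [[4, -4], [-9, 7], [0, 1]]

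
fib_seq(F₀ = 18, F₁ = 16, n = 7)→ [18, 16, 34, 50, 84, 134, 218]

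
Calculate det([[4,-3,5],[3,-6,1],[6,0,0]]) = 162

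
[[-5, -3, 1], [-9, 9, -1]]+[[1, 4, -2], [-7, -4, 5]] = [[-4, 1, -1], [-16, 5, 4]]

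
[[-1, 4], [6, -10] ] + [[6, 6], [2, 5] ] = [[5, 10], [8, -5]]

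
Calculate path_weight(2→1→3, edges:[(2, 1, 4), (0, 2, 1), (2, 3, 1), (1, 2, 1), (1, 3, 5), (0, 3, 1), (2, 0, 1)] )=9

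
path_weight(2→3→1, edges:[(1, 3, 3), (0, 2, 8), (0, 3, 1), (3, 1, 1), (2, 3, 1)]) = w(2→3)=1 + w(3→1)=1
= 2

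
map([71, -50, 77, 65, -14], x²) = (71)²=5041, (-50)²=2500, (77)²=5929, (65)²=4225, (-14)²=196
= [5041, 2500, 5929, 4225, 196]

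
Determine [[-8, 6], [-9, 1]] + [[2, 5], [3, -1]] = [[-6, 11], [-6, 0]]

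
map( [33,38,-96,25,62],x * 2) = 33*2=66, 38*2=76, -96*2=-192, 25*2=50, 62*2=124
= [66, 76, -192, 50, 124]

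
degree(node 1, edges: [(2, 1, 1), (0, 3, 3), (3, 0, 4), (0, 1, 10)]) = incident: (2,1), (0,1)
= 2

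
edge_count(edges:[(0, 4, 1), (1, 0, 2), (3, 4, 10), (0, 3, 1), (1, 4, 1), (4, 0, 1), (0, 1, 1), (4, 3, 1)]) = 8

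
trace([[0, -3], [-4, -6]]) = diagonal: 0 + (-6)
= -6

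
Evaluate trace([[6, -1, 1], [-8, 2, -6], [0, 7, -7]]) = 1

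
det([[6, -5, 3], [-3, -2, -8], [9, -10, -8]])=240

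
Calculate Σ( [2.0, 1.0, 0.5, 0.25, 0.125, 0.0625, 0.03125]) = 2.0 + 1.0 + 0.5 + 0.25 + 0.125 + 0.0625 + 0.03125
= 3.96875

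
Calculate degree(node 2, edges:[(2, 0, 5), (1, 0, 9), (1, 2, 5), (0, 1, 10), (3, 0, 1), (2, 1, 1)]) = 3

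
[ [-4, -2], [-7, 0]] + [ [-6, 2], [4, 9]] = [[-10, 0], [-3, 9]]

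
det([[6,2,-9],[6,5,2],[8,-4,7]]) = 782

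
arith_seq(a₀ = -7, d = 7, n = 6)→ a_0 = -7 + 0*7 = -7
a_1 = -7 + 1*7 = 0
a_2 = -7 + 2*7 = 7
...
= [-7, 0, 7, 14, 21, 28]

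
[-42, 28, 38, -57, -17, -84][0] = -42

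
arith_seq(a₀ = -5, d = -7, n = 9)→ [-5, -12, -19, -26, -33, -40, -47, -54, -61]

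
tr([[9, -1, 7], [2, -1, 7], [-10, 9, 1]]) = 9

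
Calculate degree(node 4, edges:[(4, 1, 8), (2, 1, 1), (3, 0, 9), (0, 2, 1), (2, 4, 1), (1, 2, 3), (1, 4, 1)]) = 3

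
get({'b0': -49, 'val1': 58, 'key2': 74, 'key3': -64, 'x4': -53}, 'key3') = -64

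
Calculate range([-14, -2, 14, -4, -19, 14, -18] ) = 33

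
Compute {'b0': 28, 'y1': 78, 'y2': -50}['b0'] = 28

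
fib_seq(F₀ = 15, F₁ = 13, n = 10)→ [15, 13, 28, 41, 69, 110, 179, 289, 468, 757]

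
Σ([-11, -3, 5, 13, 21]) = 25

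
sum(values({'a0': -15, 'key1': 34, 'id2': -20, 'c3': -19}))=-20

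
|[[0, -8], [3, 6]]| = (0)*(6) - (-8)*(3)
= 24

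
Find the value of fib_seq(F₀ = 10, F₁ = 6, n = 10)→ F_2 = F_1 + F_0 = 16
F_3 = F_2 + F_1 = 22
F_4 = F_3 + F_2 = 38
...
= [10, 6, 16, 22, 38, 60, 98, 158, 256, 414]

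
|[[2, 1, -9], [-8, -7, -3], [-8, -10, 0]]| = -252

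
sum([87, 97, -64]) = 87 + 97 + (-64)
= 120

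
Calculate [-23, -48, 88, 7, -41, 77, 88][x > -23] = [88, 7, 77, 88]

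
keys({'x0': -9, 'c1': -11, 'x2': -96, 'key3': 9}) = ['x0', 'c1', 'x2', 'key3']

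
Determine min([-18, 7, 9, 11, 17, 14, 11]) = -18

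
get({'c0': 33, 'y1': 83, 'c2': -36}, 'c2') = -36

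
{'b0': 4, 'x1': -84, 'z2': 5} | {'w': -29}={'b0': 4, 'x1': -84, 'z2': 5, 'w': -29}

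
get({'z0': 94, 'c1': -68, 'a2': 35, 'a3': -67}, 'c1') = -68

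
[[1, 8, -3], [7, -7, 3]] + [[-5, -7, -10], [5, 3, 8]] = [[-4, 1, -13], [12, -4, 11]]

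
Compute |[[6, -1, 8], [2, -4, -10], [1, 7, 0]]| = 574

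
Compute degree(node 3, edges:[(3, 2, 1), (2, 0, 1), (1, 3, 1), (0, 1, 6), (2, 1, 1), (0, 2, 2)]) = 2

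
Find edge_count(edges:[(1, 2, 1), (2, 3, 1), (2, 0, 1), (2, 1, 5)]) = 4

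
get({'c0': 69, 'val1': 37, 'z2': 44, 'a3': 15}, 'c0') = 69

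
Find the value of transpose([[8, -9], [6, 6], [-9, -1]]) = [[8, 6, -9], [-9, 6, -1]]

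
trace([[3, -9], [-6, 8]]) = diagonal: 3 + 8
= 11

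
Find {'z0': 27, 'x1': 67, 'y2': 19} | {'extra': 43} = {'z0': 27, 'x1': 67, 'y2': 19, 'extra': 43}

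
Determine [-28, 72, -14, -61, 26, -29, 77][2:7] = [-14, -61, 26, -29, 77]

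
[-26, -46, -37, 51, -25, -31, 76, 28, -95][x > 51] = keep x where x > 51: -26✗, -46✗, -37✗, 51✗, -25✗, -31✗, 76✓, 28✗, -95✗
= [76]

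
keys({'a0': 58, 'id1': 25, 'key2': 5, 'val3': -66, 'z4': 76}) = ['a0', 'id1', 'key2', 'val3', 'z4']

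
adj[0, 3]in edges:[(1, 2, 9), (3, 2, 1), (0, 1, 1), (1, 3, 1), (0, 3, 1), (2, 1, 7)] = 1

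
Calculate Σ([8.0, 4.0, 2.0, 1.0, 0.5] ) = 15.5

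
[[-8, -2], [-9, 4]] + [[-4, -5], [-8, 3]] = [[-12, -7], [-17, 7]]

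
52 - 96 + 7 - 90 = -127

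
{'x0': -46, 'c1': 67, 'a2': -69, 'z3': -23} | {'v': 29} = {'x0': -46, 'c1': 67, 'a2': -69, 'z3': -23, 'v': 29}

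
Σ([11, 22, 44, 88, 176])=11 + 22 + 44 + 88 + 176
= 341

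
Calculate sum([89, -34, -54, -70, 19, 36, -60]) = 89 + (-34) + (-54) + (-70) + 19 + 36 + (-60)
= -74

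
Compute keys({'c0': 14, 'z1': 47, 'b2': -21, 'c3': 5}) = ['c0', 'z1', 'b2', 'c3']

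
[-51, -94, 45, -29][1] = -94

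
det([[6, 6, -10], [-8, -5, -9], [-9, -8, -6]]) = (1)*(6)*det([[-5, -9], [-8, -6]]) + (-1)*(6)*det([[-8, -9], [-9, -6]]) + (1)*(-10)*det([[-8, -5], [-9, -8]])
= -252 + 198 + -190
= -244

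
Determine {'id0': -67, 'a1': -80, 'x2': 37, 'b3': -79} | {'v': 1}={'id0': -67, 'a1': -80, 'x2': 37, 'b3': -79, 'v': 1}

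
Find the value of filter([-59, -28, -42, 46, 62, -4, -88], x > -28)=[46, 62, -4]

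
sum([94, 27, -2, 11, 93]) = 94 + 27 + (-2) + 11 + 93
= 223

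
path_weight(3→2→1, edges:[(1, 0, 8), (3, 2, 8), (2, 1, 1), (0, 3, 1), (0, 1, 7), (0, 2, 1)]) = 9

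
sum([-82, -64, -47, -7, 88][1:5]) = -30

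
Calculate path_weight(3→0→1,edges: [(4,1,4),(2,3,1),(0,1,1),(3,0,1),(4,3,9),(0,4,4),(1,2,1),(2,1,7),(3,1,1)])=2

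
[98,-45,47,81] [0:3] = [98, -45, 47]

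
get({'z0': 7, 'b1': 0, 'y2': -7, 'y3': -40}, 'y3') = -40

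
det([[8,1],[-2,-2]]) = (8)*(-2) - (1)*(-2)
= -14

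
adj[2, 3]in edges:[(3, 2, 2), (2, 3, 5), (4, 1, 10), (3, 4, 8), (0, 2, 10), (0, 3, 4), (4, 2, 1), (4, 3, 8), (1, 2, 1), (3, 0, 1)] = 5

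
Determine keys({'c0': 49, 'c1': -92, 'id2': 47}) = ['c0', 'c1', 'id2']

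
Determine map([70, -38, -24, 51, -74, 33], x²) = [4900, 1444, 576, 2601, 5476, 1089]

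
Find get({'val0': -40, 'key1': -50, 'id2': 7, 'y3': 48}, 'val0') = -40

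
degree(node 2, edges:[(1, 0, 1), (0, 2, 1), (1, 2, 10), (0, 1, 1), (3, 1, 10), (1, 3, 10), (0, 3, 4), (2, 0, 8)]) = 3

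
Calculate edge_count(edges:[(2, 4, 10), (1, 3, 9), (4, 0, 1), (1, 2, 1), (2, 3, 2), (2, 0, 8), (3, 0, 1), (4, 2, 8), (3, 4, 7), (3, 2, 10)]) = 10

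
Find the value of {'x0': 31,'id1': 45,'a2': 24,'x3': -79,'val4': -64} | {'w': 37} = {'x0': 31, 'id1': 45, 'a2': 24, 'x3': -79, 'val4': -64, 'w': 37}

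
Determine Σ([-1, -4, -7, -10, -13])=(-1) + (-4) + (-7) + (-10) + (-13)
= -35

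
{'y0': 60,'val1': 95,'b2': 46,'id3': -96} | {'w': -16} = {'y0': 60, 'val1': 95, 'b2': 46, 'id3': -96, 'w': -16}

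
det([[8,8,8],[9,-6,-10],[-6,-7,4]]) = -1352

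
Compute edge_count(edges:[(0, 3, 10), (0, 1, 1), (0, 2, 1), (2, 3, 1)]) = 4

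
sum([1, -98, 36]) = -61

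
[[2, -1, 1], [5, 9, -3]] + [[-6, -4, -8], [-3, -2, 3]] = [[-4, -5, -7], [2, 7, 0]]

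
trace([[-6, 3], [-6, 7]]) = diagonal: (-6) + 7
= 1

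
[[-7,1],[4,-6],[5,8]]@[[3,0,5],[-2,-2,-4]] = C[0][0] = (-7)*(3) + (1)*(-2) = -23
C[0][1] = (-7)*(0) + (1)*(-2) = -2
C[0][2] = (-7)*(5) + (1)*(-4) = -39
C[1][0] = (4)*(3) + (-6)*(-2) = 24
C[1][1] = (4)*(0) + (-6)*(-2) = 12
C[1][2] = (4)*(5) + (-6)*(-4) = 44
... (3 more cells)
= [[-23, -2, -39], [24, 12, 44], [-1, -16, -7]]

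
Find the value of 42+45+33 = 120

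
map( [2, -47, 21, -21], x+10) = 2+10=12, -47+10=-37, 21+10=31, -21+10=-11
= [12, -37, 31, -11]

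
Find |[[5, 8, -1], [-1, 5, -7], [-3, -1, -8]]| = (1)*(5)*det([[5, -7], [-1, -8]]) + (-1)*(8)*det([[-1, -7], [-3, -8]]) + (1)*(-1)*det([[-1, 5], [-3, -1]])
= -235 + 104 + -16
= -147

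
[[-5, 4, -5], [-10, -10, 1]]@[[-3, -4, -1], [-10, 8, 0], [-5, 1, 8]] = [[0, 47, -35], [125, -39, 18]]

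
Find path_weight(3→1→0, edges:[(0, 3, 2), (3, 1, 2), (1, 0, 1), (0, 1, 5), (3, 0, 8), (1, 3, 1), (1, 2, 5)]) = 3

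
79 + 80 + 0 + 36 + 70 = 265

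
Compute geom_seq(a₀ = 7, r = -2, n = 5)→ a_0 = 7*(-2)^0 = 7
a_1 = 7*(-2)^1 = -14
a_2 = 7*(-2)^2 = 28
...
= [7, -14, 28, -56, 112]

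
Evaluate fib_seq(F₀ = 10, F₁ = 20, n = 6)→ F_2 = F_1 + F_0 = 30
F_3 = F_2 + F_1 = 50
F_4 = F_3 + F_2 = 80
...
= [10, 20, 30, 50, 80, 130]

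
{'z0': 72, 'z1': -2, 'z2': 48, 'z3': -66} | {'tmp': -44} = {'z0': 72, 'z1': -2, 'z2': 48, 'z3': -66, 'tmp': -44}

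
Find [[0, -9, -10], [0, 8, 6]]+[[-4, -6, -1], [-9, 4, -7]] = [[-4, -15, -11], [-9, 12, -1]]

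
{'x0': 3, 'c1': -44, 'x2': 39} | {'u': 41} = {'x0': 3, 'c1': -44, 'x2': 39, 'u': 41}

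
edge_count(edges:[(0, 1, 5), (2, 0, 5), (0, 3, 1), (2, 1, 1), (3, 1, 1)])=5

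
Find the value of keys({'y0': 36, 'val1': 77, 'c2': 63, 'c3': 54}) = ['y0', 'val1', 'c2', 'c3']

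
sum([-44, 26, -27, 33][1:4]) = 32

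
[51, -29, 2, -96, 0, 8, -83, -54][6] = -83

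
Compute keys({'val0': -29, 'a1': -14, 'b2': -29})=['val0', 'a1', 'b2']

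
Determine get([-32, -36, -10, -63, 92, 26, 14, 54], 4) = 92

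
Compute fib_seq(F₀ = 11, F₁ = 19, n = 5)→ [11, 19, 30, 49, 79]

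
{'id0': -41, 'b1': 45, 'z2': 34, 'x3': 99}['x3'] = 99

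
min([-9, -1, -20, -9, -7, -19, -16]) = -20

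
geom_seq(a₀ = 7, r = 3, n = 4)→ [7, 21, 63, 189]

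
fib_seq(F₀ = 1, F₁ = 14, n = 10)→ F_2 = F_1 + F_0 = 15
F_3 = F_2 + F_1 = 29
F_4 = F_3 + F_2 = 44
...
= [1, 14, 15, 29, 44, 73, 117, 190, 307, 497]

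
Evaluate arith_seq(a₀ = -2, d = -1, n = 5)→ [-2, -3, -4, -5, -6]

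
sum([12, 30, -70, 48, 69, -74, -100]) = 12 + 30 + (-70) + 48 + 69 + (-74) + (-100)
= -85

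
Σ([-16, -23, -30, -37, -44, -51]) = (-16) + (-23) + (-30) + (-37) + (-44) + (-51)
= -201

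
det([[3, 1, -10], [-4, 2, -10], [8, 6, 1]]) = 510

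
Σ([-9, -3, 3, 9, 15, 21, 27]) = (-9) + (-3) + 3 + 9 + 15 + 21 + 27
= 63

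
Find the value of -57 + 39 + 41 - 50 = -27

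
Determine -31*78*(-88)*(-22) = -4681248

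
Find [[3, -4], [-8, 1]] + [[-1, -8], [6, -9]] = [[2, -12], [-2, -8]]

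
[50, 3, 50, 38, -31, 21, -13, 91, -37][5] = 21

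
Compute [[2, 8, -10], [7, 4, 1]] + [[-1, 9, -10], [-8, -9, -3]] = [[1, 17, -20], [-1, -5, -2]]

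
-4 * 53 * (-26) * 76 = 418912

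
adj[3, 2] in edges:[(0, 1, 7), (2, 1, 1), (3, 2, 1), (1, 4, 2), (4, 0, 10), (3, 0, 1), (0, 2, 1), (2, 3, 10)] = 1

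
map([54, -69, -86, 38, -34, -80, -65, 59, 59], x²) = (54)²=2916, (-69)²=4761, (-86)²=7396, (38)²=1444, (-34)²=1156, (-80)²=6400, (-65)²=4225, (59)²=3481, (59)²=3481
= [2916, 4761, 7396, 1444, 1156, 6400, 4225, 3481, 3481]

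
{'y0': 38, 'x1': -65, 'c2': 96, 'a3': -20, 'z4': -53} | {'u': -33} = {'y0': 38, 'x1': -65, 'c2': 96, 'a3': -20, 'z4': -53, 'u': -33}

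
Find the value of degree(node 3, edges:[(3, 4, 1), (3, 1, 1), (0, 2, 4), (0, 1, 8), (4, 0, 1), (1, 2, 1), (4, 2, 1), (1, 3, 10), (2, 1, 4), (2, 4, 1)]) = incident: (3,4), (3,1), (1,3)
= 3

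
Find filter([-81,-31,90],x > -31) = keep x where x > -31: -81✗, -31✗, 90✓
= [90]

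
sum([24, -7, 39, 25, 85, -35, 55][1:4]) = slice → [-7, 39, 25]
(-7) + 39 + 25
= 57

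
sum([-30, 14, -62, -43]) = (-30) + 14 + (-62) + (-43)
= -121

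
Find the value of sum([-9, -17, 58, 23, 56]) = (-9) + (-17) + 58 + 23 + 56
= 111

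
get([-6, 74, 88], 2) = 88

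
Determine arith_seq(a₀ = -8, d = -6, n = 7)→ a_0 = -8 + 0*-6 = -8
a_1 = -8 + 1*-6 = -14
a_2 = -8 + 2*-6 = -20
...
= [-8, -14, -20, -26, -32, -38, -44]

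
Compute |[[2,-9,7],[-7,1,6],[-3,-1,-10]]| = (1)*(2)*det([[1, 6], [-1, -10]]) + (-1)*(-9)*det([[-7, 6], [-3, -10]]) + (1)*(7)*det([[-7, 1], [-3, -1]])
= -8 + 792 + 70
= 854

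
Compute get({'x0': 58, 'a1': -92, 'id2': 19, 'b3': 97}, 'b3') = 97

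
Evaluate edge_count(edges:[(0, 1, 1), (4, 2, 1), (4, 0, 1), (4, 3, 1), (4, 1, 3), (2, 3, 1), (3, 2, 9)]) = 7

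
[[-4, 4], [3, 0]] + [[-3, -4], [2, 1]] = [[-7, 0], [5, 1]]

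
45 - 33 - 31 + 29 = 10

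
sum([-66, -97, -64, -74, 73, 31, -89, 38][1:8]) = -182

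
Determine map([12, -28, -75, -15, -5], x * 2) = [24, -56, -150, -30, -10]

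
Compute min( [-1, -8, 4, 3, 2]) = -8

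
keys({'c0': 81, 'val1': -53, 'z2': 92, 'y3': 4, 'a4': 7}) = ['c0', 'val1', 'z2', 'y3', 'a4']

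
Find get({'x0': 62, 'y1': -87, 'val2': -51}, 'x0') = 62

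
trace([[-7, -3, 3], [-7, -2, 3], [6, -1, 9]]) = 0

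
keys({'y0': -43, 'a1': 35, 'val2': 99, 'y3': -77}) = ['y0', 'a1', 'val2', 'y3']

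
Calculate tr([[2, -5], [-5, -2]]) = diagonal: 2 + (-2)
= 0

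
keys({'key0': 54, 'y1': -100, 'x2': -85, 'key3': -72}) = ['key0', 'y1', 'x2', 'key3']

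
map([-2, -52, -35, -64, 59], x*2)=-2*2=-4, -52*2=-104, -35*2=-70, -64*2=-128, 59*2=118
= [-4, -104, -70, -128, 118]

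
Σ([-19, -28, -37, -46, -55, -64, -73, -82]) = (-19) + (-28) + (-37) + (-46) + (-55) + (-64) + (-73) + (-82)
= -404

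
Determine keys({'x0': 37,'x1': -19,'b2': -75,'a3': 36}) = ['x0', 'x1', 'b2', 'a3']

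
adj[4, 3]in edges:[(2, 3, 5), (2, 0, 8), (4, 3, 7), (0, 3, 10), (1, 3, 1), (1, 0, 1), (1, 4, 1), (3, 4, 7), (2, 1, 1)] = 7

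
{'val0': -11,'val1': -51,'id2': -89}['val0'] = -11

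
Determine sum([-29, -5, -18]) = (-29) + (-5) + (-18)
= -52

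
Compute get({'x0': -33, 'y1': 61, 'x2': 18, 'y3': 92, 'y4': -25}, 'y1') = 61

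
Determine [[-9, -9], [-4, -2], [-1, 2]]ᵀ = [[-9, -4, -1], [-9, -2, 2]]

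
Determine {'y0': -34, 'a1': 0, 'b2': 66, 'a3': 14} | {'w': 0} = {'y0': -34, 'a1': 0, 'b2': 66, 'a3': 14, 'w': 0}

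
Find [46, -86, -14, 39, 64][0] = 46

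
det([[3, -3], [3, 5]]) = 24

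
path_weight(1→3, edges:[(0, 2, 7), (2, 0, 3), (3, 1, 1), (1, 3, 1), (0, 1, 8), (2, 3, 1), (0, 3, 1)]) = w(1→3)=1
= 1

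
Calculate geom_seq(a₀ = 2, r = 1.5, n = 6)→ a_0 = 2*1.5^0 = 2.0
a_1 = 2*1.5^1 = 3.0
a_2 = 2*1.5^2 = 4.5
...
= [2.0, 3.0, 4.5, 6.75, 10.125, 15.1875]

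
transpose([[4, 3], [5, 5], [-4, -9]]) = [[4, 5, -4], [3, 5, -9]]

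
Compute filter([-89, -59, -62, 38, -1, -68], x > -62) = keep x where x > -62: -89✗, -59✓, -62✗, 38✓, -1✓, -68✗
= [-59, 38, -1]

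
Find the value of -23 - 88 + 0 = -111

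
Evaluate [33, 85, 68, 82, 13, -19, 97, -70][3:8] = [82, 13, -19, 97, -70]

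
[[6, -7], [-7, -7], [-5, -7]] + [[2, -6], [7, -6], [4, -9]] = [[8, -13], [0, -13], [-1, -16]]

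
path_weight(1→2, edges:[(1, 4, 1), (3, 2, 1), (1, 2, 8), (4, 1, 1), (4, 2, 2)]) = w(1→2)=8
= 8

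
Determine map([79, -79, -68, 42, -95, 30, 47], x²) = (79)²=6241, (-79)²=6241, (-68)²=4624, (42)²=1764, (-95)²=9025, (30)²=900, (47)²=2209
= [6241, 6241, 4624, 1764, 9025, 900, 2209]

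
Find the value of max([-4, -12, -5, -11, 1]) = 1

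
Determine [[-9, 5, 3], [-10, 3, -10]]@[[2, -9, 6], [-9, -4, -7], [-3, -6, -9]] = C[0][0] = (-9)*(2) + (5)*(-9) + (3)*(-3) = -72
C[0][1] = (-9)*(-9) + (5)*(-4) + (3)*(-6) = 43
C[0][2] = (-9)*(6) + (5)*(-7) + (3)*(-9) = -116
C[1][0] = (-10)*(2) + (3)*(-9) + (-10)*(-3) = -17
C[1][1] = (-10)*(-9) + (3)*(-4) + (-10)*(-6) = 138
C[1][2] = (-10)*(6) + (3)*(-7) + (-10)*(-9) = 9
= [[-72, 43, -116], [-17, 138, 9]]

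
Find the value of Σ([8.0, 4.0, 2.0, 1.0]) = 8.0 + 4.0 + 2.0 + 1.0
= 15.0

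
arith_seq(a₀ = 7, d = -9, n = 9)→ a_0 = 7 + 0*-9 = 7
a_1 = 7 + 1*-9 = -2
a_2 = 7 + 2*-9 = -11
...
= [7, -2, -11, -20, -29, -38, -47, -56, -65]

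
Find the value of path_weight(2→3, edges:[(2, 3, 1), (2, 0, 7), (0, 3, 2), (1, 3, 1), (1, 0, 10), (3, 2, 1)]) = w(2→3)=1
= 1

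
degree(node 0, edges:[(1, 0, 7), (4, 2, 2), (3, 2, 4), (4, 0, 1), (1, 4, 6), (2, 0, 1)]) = 3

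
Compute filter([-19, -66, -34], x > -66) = [-19, -34]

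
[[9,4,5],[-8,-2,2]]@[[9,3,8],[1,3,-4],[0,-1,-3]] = [[85, 34, 41], [-74, -32, -62]]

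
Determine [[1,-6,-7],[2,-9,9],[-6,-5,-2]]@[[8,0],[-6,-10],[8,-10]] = C[0][0] = (1)*(8) + (-6)*(-6) + (-7)*(8) = -12
C[0][1] = (1)*(0) + (-6)*(-10) + (-7)*(-10) = 130
C[1][0] = (2)*(8) + (-9)*(-6) + (9)*(8) = 142
C[1][1] = (2)*(0) + (-9)*(-10) + (9)*(-10) = 0
C[2][0] = (-6)*(8) + (-5)*(-6) + (-2)*(8) = -34
C[2][1] = (-6)*(0) + (-5)*(-10) + (-2)*(-10) = 70
= [[-12, 130], [142, 0], [-34, 70]]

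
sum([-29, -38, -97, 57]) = -107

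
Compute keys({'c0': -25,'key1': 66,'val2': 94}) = ['c0', 'key1', 'val2']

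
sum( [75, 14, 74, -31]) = 75 + 14 + 74 + (-31)
= 132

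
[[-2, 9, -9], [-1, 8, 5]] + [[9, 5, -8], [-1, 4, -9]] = [[7, 14, -17], [-2, 12, -4]]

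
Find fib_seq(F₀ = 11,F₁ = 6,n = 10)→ F_2 = F_1 + F_0 = 17
F_3 = F_2 + F_1 = 23
F_4 = F_3 + F_2 = 40
...
= [11, 6, 17, 23, 40, 63, 103, 166, 269, 435]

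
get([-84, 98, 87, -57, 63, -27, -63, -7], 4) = 63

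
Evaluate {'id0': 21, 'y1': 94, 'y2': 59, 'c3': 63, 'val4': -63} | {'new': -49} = {'id0': 21, 'y1': 94, 'y2': 59, 'c3': 63, 'val4': -63, 'new': -49}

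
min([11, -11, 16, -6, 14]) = -11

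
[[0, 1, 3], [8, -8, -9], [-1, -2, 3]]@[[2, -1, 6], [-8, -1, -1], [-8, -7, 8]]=C[0][0] = (0)*(2) + (1)*(-8) + (3)*(-8) = -32
C[0][1] = (0)*(-1) + (1)*(-1) + (3)*(-7) = -22
C[0][2] = (0)*(6) + (1)*(-1) + (3)*(8) = 23
C[1][0] = (8)*(2) + (-8)*(-8) + (-9)*(-8) = 152
C[1][1] = (8)*(-1) + (-8)*(-1) + (-9)*(-7) = 63
C[1][2] = (8)*(6) + (-8)*(-1) + (-9)*(8) = -16
... (3 more cells)
= [[-32, -22, 23], [152, 63, -16], [-10, -18, 20]]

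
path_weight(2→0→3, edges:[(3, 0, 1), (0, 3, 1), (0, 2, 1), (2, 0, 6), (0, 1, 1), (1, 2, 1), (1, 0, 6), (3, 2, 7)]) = w(2→0)=6 + w(0→3)=1
= 7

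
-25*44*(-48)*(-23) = -1214400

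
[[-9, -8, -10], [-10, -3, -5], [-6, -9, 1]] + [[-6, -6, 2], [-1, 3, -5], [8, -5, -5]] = [[-15, -14, -8], [-11, 0, -10], [2, -14, -4]]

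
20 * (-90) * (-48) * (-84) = -7257600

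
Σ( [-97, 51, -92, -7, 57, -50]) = -138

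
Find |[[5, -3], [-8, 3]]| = -9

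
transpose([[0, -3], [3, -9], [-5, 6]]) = [[0, 3, -5], [-3, -9, 6]]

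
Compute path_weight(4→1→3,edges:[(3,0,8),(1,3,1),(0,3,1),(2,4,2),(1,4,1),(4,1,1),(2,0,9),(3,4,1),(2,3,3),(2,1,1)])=2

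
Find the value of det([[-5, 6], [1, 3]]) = -21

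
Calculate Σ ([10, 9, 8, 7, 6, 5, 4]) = 49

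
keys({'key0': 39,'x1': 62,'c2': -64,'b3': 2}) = ['key0', 'x1', 'c2', 'b3']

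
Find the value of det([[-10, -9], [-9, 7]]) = -151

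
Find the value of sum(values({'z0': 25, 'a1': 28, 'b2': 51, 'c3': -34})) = 25 + 28 + 51 + (-34)
= 70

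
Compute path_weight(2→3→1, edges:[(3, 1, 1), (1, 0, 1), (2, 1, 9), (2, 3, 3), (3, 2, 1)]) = w(2→3)=3 + w(3→1)=1
= 4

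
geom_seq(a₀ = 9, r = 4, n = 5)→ [9, 36, 144, 576, 2304]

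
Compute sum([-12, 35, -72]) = -49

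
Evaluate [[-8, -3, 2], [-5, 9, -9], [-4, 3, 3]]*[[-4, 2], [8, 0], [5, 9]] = C[0][0] = (-8)*(-4) + (-3)*(8) + (2)*(5) = 18
C[0][1] = (-8)*(2) + (-3)*(0) + (2)*(9) = 2
C[1][0] = (-5)*(-4) + (9)*(8) + (-9)*(5) = 47
C[1][1] = (-5)*(2) + (9)*(0) + (-9)*(9) = -91
C[2][0] = (-4)*(-4) + (3)*(8) + (3)*(5) = 55
C[2][1] = (-4)*(2) + (3)*(0) + (3)*(9) = 19
= [[18, 2], [47, -91], [55, 19]]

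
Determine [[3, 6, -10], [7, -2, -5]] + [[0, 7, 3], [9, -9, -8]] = [[3, 13, -7], [16, -11, -13]]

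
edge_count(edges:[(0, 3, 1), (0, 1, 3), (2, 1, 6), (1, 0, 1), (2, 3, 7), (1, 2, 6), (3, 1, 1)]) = 7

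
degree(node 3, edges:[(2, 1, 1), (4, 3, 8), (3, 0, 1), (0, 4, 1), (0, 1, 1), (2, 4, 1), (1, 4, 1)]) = incident: (4,3), (3,0)
= 2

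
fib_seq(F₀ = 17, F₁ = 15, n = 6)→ [17, 15, 32, 47, 79, 126]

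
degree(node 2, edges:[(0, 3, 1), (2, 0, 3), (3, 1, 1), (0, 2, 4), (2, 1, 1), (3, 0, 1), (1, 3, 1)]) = 3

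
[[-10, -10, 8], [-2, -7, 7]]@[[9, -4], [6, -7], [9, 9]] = C[0][0] = (-10)*(9) + (-10)*(6) + (8)*(9) = -78
C[0][1] = (-10)*(-4) + (-10)*(-7) + (8)*(9) = 182
C[1][0] = (-2)*(9) + (-7)*(6) + (7)*(9) = 3
C[1][1] = (-2)*(-4) + (-7)*(-7) + (7)*(9) = 120
= [[-78, 182], [3, 120]]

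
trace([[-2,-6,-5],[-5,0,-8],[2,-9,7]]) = 5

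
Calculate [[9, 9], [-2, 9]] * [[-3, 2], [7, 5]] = [[36, 63], [69, 41]]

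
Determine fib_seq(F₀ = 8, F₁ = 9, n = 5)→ [8, 9, 17, 26, 43]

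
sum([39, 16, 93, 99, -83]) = 164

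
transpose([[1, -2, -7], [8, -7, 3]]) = [[1, 8], [-2, -7], [-7, 3]]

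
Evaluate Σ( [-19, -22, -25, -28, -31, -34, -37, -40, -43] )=-279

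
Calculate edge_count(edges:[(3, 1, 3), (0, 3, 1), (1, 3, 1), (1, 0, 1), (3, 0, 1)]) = 5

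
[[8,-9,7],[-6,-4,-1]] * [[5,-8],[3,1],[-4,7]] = C[0][0] = (8)*(5) + (-9)*(3) + (7)*(-4) = -15
C[0][1] = (8)*(-8) + (-9)*(1) + (7)*(7) = -24
C[1][0] = (-6)*(5) + (-4)*(3) + (-1)*(-4) = -38
C[1][1] = (-6)*(-8) + (-4)*(1) + (-1)*(7) = 37
= [[-15, -24], [-38, 37]]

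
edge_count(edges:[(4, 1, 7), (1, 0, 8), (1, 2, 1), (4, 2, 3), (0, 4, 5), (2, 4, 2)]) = 6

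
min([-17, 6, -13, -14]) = -17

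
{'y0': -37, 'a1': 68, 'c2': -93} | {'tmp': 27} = {'y0': -37, 'a1': 68, 'c2': -93, 'tmp': 27}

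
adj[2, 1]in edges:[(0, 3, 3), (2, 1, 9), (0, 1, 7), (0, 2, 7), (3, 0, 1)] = 9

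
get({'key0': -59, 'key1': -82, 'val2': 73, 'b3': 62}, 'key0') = -59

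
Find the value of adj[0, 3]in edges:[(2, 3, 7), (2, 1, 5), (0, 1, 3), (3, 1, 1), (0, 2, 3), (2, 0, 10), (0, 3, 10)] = 10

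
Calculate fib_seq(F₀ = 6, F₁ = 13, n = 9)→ F_2 = F_1 + F_0 = 19
F_3 = F_2 + F_1 = 32
F_4 = F_3 + F_2 = 51
...
= [6, 13, 19, 32, 51, 83, 134, 217, 351]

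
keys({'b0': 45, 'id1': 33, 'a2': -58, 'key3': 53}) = ['b0', 'id1', 'a2', 'key3']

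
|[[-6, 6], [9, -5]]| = (-6)*(-5) - (6)*(9)
= -24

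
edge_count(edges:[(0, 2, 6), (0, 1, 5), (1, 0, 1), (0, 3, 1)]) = 4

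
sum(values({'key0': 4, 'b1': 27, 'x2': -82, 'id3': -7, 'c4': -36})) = -94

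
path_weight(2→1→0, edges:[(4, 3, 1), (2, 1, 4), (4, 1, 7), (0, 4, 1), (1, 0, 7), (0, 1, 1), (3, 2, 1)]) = w(2→1)=4 + w(1→0)=7
= 11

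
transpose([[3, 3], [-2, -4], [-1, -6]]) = [[3, -2, -1], [3, -4, -6]]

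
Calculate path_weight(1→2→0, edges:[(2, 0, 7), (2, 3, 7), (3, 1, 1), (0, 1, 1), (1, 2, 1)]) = w(1→2)=1 + w(2→0)=7
= 8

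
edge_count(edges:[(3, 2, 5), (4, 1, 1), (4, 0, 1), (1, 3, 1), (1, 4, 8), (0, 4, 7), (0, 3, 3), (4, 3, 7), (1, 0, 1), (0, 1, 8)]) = 10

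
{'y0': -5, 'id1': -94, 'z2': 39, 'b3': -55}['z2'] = 39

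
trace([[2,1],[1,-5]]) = diagonal: 2 + (-5)
= -3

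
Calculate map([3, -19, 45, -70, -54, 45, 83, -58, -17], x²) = [9, 361, 2025, 4900, 2916, 2025, 6889, 3364, 289]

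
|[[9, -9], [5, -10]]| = -45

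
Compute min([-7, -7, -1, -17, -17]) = -17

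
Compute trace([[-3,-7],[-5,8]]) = diagonal: (-3) + 8
= 5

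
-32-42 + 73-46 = -47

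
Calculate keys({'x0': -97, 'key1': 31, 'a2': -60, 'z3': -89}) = ['x0', 'key1', 'a2', 'z3']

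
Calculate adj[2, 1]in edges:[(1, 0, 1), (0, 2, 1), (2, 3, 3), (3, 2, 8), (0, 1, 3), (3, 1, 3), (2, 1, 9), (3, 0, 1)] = 9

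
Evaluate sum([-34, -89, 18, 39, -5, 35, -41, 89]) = 12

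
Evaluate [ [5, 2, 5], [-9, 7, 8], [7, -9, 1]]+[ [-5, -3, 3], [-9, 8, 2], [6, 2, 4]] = [[0, -1, 8], [-18, 15, 10], [13, -7, 5]]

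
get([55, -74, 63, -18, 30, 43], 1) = -74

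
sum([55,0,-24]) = 55 + 0 + (-24)
= 31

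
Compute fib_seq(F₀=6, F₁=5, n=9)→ F_2 = F_1 + F_0 = 11
F_3 = F_2 + F_1 = 16
F_4 = F_3 + F_2 = 27
...
= [6, 5, 11, 16, 27, 43, 70, 113, 183]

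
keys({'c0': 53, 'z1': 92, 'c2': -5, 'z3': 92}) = ['c0', 'z1', 'c2', 'z3']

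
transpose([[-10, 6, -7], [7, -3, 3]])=[[-10, 7], [6, -3], [-7, 3]]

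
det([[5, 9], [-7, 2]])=73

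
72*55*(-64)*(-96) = 24330240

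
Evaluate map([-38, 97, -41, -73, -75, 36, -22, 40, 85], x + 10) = -38+10=-28, 97+10=107, -41+10=-31, -73+10=-63, -75+10=-65, 36+10=46, -22+10=-12, 40+10=50, 85+10=95
= [-28, 107, -31, -63, -65, 46, -12, 50, 95]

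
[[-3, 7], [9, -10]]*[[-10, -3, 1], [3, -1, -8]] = [[51, 2, -59], [-120, -17, 89]]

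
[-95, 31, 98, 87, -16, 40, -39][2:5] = [98, 87, -16]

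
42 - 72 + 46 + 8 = 24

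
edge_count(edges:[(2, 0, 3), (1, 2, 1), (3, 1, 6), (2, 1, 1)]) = 4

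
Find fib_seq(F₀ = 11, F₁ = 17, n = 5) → [11, 17, 28, 45, 73]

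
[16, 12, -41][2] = -41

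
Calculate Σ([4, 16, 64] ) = 4 + 16 + 64
= 84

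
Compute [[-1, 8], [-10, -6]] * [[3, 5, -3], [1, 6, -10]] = [[5, 43, -77], [-36, -86, 90]]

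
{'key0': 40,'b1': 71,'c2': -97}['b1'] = 71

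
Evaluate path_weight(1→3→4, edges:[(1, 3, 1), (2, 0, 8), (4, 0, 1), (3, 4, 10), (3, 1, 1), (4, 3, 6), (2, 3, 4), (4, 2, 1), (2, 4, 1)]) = w(1→3)=1 + w(3→4)=10
= 11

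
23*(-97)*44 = -98164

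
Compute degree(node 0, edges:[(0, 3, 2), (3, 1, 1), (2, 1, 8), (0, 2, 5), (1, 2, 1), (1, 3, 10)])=incident: (0,3), (0,2)
= 2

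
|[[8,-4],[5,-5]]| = (8)*(-5) - (-4)*(5)
= -20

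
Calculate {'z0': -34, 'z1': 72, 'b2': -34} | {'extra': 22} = {'z0': -34, 'z1': 72, 'b2': -34, 'extra': 22}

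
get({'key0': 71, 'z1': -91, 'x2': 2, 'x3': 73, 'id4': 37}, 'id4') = 37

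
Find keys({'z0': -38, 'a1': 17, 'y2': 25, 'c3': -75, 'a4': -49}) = ['z0', 'a1', 'y2', 'c3', 'a4']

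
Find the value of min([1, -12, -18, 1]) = -18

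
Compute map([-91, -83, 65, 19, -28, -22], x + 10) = [-81, -73, 75, 29, -18, -12]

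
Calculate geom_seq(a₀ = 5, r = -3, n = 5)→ a_0 = 5*(-3)^0 = 5
a_1 = 5*(-3)^1 = -15
a_2 = 5*(-3)^2 = 45
...
= [5, -15, 45, -135, 405]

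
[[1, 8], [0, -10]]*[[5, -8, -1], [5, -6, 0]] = [[45, -56, -1], [-50, 60, 0]]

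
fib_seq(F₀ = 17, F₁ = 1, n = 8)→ F_2 = F_1 + F_0 = 18
F_3 = F_2 + F_1 = 19
F_4 = F_3 + F_2 = 37
...
= [17, 1, 18, 19, 37, 56, 93, 149]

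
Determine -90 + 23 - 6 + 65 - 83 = -91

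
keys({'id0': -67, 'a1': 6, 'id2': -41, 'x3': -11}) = ['id0', 'a1', 'id2', 'x3']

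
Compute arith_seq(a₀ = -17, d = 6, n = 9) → [-17, -11, -5, 1, 7, 13, 19, 25, 31]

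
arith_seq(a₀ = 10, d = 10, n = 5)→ [10, 20, 30, 40, 50]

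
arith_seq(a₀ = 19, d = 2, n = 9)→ [19, 21, 23, 25, 27, 29, 31, 33, 35]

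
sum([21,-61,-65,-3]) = 21 + (-61) + (-65) + (-3)
= -108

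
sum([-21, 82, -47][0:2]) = 61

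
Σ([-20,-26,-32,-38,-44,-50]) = -210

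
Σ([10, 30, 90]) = 130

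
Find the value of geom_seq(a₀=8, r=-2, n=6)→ [8, -16, 32, -64, 128, -256]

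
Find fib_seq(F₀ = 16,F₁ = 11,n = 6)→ [16, 11, 27, 38, 65, 103]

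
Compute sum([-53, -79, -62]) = -194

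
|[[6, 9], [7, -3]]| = -81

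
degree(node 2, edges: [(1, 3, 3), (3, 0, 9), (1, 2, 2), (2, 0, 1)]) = 2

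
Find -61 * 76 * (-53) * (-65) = -15971020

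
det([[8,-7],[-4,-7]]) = (8)*(-7) - (-7)*(-4)
= -84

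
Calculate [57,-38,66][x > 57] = [66]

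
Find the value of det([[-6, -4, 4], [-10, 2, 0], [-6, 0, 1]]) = -4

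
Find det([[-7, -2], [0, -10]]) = 70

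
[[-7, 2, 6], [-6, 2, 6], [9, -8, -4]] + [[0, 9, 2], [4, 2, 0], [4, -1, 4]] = [[-7, 11, 8], [-2, 4, 6], [13, -9, 0]]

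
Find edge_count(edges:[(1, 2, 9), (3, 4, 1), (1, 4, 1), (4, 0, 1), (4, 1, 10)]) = 5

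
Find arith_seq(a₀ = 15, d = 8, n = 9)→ a_0 = 15 + 0*8 = 15
a_1 = 15 + 1*8 = 23
a_2 = 15 + 2*8 = 31
...
= [15, 23, 31, 39, 47, 55, 63, 71, 79]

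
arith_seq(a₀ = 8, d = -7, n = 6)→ [8, 1, -6, -13, -20, -27]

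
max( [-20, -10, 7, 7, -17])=7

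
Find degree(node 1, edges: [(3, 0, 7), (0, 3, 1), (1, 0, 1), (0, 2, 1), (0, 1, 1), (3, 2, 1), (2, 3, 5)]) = 2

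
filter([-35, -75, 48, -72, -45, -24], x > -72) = [-35, 48, -45, -24]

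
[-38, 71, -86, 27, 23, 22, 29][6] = 29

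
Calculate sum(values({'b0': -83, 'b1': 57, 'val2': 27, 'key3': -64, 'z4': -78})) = (-83) + 57 + 27 + (-64) + (-78)
= -141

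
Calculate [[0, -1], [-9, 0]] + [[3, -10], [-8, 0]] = [[3, -11], [-17, 0]]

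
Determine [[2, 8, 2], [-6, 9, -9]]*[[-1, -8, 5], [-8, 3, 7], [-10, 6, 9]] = C[0][0] = (2)*(-1) + (8)*(-8) + (2)*(-10) = -86
C[0][1] = (2)*(-8) + (8)*(3) + (2)*(6) = 20
C[0][2] = (2)*(5) + (8)*(7) + (2)*(9) = 84
C[1][0] = (-6)*(-1) + (9)*(-8) + (-9)*(-10) = 24
C[1][1] = (-6)*(-8) + (9)*(3) + (-9)*(6) = 21
C[1][2] = (-6)*(5) + (9)*(7) + (-9)*(9) = -48
= [[-86, 20, 84], [24, 21, -48]]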